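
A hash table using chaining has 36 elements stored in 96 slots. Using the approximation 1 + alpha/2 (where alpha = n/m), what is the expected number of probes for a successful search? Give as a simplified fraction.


Load factor alpha = n/m = 36/96
Expected probes = 1 + alpha/2 = 1 + 36/(2*96)
= 1 + 36/192
= 192/192 + 36/192
= 228/192
Simplify: 19/16


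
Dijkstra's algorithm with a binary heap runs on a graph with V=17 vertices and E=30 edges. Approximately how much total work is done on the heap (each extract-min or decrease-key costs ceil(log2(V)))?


Dijkstra with a binary heap: each vertex is extracted once, each edge may relax once.
Each heap operation costs O(log V).
V + E = 17 + 30 = 47
ceil(log2(17)) = 5 (since 2^4 = 16 < 17 <= 32 = 2^5)
Total heap work = (V+E) * ceil(log2(V)) = 47 * 5 = 235


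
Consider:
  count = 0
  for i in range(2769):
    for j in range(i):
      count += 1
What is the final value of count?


For each i, the inner loop runs i times:
  i=0: inner runs 0 times
  i=1: inner runs 1 time
  i=2: inner runs 2 times
  i=3: inner runs 3 times
  i=4: inner runs 4 times
  i=5: inner runs 5 times
  i=6: inner runs 6 times
  i=7: inner runs 7 times
  ...
Total = 0 + 1 + 2 + ... + 2768 = 2769*(2769-1)/2 = 3832296


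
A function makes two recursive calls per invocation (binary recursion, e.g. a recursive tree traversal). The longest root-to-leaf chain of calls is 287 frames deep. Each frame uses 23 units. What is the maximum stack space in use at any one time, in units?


Binary recursion: the two calls run one after the other, so only one root-to-leaf chain of frames is on the stack at a time.
Maximum depth (longest chain) = 287 frames
Each frame = 23 units
Max stack space = 287 * 23 = 6601


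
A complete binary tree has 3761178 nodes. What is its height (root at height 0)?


In a complete binary tree, level k holds nodes 2^k .. 2^(k+1)-1 (1-indexed).
Height = floor(log2(n)) = floor(log2(3761178)) = 21
Check: 2^21 = 2097152 <= 3761178 < 4194304 = 2^22


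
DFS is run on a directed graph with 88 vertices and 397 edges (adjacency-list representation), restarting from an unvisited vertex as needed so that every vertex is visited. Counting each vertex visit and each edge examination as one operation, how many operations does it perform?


A full DFS traversal processes each vertex exactly once (push/pop on stack).
Each directed edge is examined once.
V = 88, E = 397
V + E = 485


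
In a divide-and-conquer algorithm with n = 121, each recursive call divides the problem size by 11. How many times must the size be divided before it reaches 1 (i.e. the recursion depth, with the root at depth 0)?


Number of divisions = log_11(121)
Sizes: 121 -> 11 -> 1 (2 divisions)
Recursion depth = 2


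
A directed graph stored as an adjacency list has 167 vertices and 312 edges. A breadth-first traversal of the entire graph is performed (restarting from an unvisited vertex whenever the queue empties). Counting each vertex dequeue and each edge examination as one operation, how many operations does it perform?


A full BFS traversal dequeues each vertex once and examines each edge once.
Vertex visits: 167
Edge visits: 312
V + E = 167 + 312 = 479


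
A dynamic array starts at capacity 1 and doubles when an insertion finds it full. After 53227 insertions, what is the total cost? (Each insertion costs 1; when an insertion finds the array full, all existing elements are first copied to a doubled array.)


Insertion cost: 53227 (one per element)
Resizes occur just before inserting elements 2, 3, 5, 9, ...
Elements copied at each resize: 1 + 2 + 4 + 8 + 16 + 32 + 64 + 128 + 256 + 512 + 1024 + 2048 + 4096 + 8192 + 16384 + 32768
Sum of copies = 65535 (geometric series: 2^k - 1)
Total = 53227 + 65535 = 118762


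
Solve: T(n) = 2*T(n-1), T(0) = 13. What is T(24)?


Unrolling:
T(24) = 2*T(23) = 2^2*T(22) = ... = 2^24*T(0)
= 2^24 * 13
= 16777216 * 13 = 218103808


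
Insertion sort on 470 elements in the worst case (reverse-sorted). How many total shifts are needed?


In the worst case (reverse-sorted), each element shifts past all previous:
  Element 1: 1 shifts
  Element 2: 2 shifts
  Element 3: 3 shifts
  Element 4: 4 shifts
  Element 5: 5 shifts
  ...
  Element 469: 469 shifts
Total = 1 + 2 + ... + 469
= 470*(470-1)/2 = 110215


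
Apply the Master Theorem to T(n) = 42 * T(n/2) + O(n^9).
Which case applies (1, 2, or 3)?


The Master Theorem: T(n) = a*T(n/b) + O(n^c)
  a = 42, b = 2, c = 9
log_b(a) = log_2(42) ~ 5.392
Compare b^c with a: 2^9 = 512 > 42, so c > log_b(a).
Since c > log_b(a), Case 3 applies.
T(n) = O(n^9)
Master Theorem case = 3


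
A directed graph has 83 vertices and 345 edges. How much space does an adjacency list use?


Adjacency list: one list head per vertex + one entry per edge
Vertex heads: 83
Edge entries: 345
Total = 83 + 345 = 428


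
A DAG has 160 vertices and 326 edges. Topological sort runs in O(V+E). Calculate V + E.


V = 160 (vertex processing)
E = 326 (edge processing)
V + E = 160 + 326 = 486


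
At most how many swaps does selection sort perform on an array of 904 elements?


Each of the 903 passes places one element in its final position.
Pass 1: swap minimum into position 0
Pass 2: swap minimum of remaining into position 1
...
Pass 903: last two elements, one swap
Maximum swaps = 904 - 1 = 903


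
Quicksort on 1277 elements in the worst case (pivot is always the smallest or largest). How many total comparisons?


In the worst case, each partition step picks the worst pivot:
  Partition 1: 1276 comparisons (n-1 elements to compare)
  Partition 2: 1275 comparisons
  Partition 3: 1274 comparisons
  Partition 4: 1273 comparisons
  Partition 5: 1272 comparisons
  ...
  Last partition: 0 comparisons
Total = (n-1) + (n-2) + ... + 1 + 0 = n*(n-1)/2
= 1277*1276/2 = 814726


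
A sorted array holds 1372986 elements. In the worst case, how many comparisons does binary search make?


Halving sequence: 1372986 -> 686493 -> 343246 -> 171623 -> 85811 -> 42905 -> 21452 -> 10726 -> 5363 -> 2681 -> 1340 -> 670 -> 335 -> 167 -> 83 -> 41 -> 20 -> 10 -> 5 -> 2 -> 1
Number of halvings = 20
Max comparisons = 20 + 1 = 21


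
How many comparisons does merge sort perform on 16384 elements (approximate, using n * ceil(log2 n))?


Recursion depth: ceil(log2(16384)) = 14
Each recursion level merges n = 16384 elements
Total = 16384 * 14 = 229376


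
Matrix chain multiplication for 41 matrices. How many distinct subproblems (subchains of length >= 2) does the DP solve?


Subproblems are indexed by (i, j) where i < j.
Number of such pairs = n*(n-1)/2
= 41 * 40 / 2
= 820


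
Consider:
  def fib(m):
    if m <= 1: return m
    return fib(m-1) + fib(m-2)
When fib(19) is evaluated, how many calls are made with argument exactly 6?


Let N(m) = number of times fib(m) is called while evaluating fib(19).
N(19) = 1 (the initial call).
N(18) = 1 (only fib(19) calls it).
For 1 <= m <= 17: fib(m) is called by fib(m+1) and fib(m+2), so
  N(m) = N(m+1) + N(m+2).
fib(0) is called only by fib(2), so N(0) = N(2).
Walk down from m=19:
  N(19)=1, N(18)=1, N(17)=2, N(16)=3, N(15)=5, N(14)=8, N(13)=13, N(12)=21, N(11)=34, N(10)=55, N(9)=89, N(8)=144, N(7)=233, N(6)=377
N(6) = 377


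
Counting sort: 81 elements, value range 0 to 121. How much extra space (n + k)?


n = 81 (output array)
k = 122 (count array for 122 distinct values)
Extra space = 81 + 122 = 203


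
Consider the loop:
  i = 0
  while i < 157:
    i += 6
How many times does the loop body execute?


Starting at i = 0, each iteration adds 6.
Iterations until i >= 157:
  Iteration 1: i = 0 -> i = 6
  Iteration 2: i = 6 -> i = 12
  Iteration 3: i = 12 -> i = 18
  Iteration 4: i = 18 -> i = 24
  Iteration 5: i = 24 -> i = 30
  Iteration 6: i = 30 -> i = 36
  Iteration 7: i = 36 -> i = 42
  Iteration 8: i = 42 -> i = 48
  ... continuing ...
Total iterations = ceil(157/6) = 27


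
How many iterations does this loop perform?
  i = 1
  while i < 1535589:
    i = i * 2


The loop variable doubles each iteration:
i = 1 -> 2 -> 4 -> 8 -> 16 -> 32 -> 64 -> 128 -> 256 -> 512 -> 1024 -> 2048 -> 4096 -> 8192 -> 16384 -> 32768 -> 65536 -> 131072 -> 262144 -> 524288 -> 1048576 -> 2097152 (stop, 2097152 >= 1535589)
Number of doublings = ceil(log2(1535589)) = 21


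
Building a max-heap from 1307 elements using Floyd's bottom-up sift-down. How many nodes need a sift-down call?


In a heap of 1307 elements (0-indexed array):
  Last element index: 1306
  Parent of last element: floor((1306 - 1) / 2) = 652
  Internal nodes: indices 0 to 652
  Count = floor(1307/2) = 653


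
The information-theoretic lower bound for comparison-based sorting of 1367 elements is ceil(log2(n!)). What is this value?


A binary decision tree of height h has at most 2^h leaves and needs at least n! of them, so h >= ceil(log2(n!)).
1367! is far too large to multiply out, so use Stirling's series:
  ln(n!) ~ n ln n - n + (1/2) ln(2 pi n) + 1/(12n)  (error below 1/(360 n^3), negligible here)
  ln(1367) = 7.2203738
  n ln n = 1367 * 7.2203738 = 9870.2510
  (1/2) ln(2 pi * 1367) = (1/2) ln(8589.1143) = 4.5291
  1/(12*1367) = 0.0001
  ln(1367!) ~ 9870.2510 - 1367 + 4.5291 + 0.0001 = 8507.7802
Convert to base 2: log2(1367!) = 8507.7802 / ln 2 = 8507.7802 / 0.69314718 = 12274.1323
ceil(12274.1323) = 12275


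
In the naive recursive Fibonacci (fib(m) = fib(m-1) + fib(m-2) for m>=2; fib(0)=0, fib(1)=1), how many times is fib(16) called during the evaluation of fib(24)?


Let N(m) = number of times fib(m) is called while evaluating fib(24).
N(24) = 1 (the initial call).
N(23) = 1 (only fib(24) calls it).
For 1 <= m <= 22: fib(m) is called by fib(m+1) and fib(m+2), so
  N(m) = N(m+1) + N(m+2).
fib(0) is called only by fib(2), so N(0) = N(2).
Walk down from m=24:
  N(24)=1, N(23)=1, N(22)=2, N(21)=3, N(20)=5, N(19)=8, N(18)=13, N(17)=21, N(16)=34
N(16) = 34


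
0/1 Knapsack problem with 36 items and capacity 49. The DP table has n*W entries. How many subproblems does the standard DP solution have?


The DP table is indexed by (item, capacity).
Rows: 36 items
Columns: 49 capacity values (1 to W)
Total subproblems = 36 * 49 = 1764


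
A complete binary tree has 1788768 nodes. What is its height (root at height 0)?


In a complete binary tree, level k holds nodes 2^k .. 2^(k+1)-1 (1-indexed).
Height = floor(log2(n)) = floor(log2(1788768)) = 20
Check: 2^20 = 1048576 <= 1788768 < 2097152 = 2^21


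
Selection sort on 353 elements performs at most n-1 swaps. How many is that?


Each of the 352 passes places one element in its final position.
Pass 1: swap minimum into position 0
Pass 2: swap minimum of remaining into position 1
...
Pass 352: last two elements, one swap
Maximum swaps = 353 - 1 = 352


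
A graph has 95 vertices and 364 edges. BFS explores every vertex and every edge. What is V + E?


A full BFS traversal dequeues each vertex once and examines each edge once.
Vertex visits: 95
Edge visits: 364
V + E = 95 + 364 = 459


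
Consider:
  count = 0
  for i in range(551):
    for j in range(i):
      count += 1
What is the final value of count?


For each i, the inner loop runs i times:
  i=0: inner runs 0 times
  i=1: inner runs 1 time
  i=2: inner runs 2 times
  i=3: inner runs 3 times
  i=4: inner runs 4 times
  i=5: inner runs 5 times
  i=6: inner runs 6 times
  i=7: inner runs 7 times
  ...
Total = 0 + 1 + 2 + ... + 550 = 551*(551-1)/2 = 151525


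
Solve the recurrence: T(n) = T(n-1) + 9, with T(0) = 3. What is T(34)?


Unrolling the recurrence:
T(34) = T(33) + 9
       = T(32) + 9 + 9
       = T(31) + 9*3
       ...
       = T(0) + 9*34
       = 3 + 306 = 309


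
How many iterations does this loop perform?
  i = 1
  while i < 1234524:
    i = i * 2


The loop variable doubles each iteration:
i = 1 -> 2 -> 4 -> 8 -> 16 -> 32 -> 64 -> 128 -> 256 -> 512 -> 1024 -> 2048 -> 4096 -> 8192 -> 16384 -> 32768 -> 65536 -> 131072 -> 262144 -> 524288 -> 1048576 -> 2097152 (stop, 2097152 >= 1234524)
Number of doublings = ceil(log2(1234524)) = 21


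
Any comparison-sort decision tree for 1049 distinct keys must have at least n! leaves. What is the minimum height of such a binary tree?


A binary decision tree of height h has at most 2^h leaves and needs at least n! of them, so h >= ceil(log2(n!)).
1049! is far too large to multiply out, so use Stirling's series:
  ln(n!) ~ n ln n - n + (1/2) ln(2 pi n) + 1/(12n)  (error below 1/(360 n^3), negligible here)
  ln(1049) = 6.9555926
  n ln n = 1049 * 6.9555926 = 7296.4166
  (1/2) ln(2 pi * 1049) = (1/2) ln(6591.0614) = 4.3967
  1/(12*1049) = 0.0001
  ln(1049!) ~ 7296.4166 - 1049 + 4.3967 + 0.0001 = 6251.8134
Convert to base 2: log2(1049!) = 6251.8134 / ln 2 = 6251.8134 / 0.69314718 = 9019.4602
ceil(9019.4602) = 9020


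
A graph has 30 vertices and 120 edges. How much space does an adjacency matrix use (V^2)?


Adjacency matrix: V x V grid of entries
Space = V^2 = 30^2 = 30 * 30 = 900


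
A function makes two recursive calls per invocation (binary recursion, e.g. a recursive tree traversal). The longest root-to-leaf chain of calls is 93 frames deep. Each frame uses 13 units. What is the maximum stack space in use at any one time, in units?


Binary recursion: the two calls run one after the other, so only one root-to-leaf chain of frames is on the stack at a time.
Maximum depth (longest chain) = 93 frames
Each frame = 13 units
Max stack space = 93 * 13 = 1209


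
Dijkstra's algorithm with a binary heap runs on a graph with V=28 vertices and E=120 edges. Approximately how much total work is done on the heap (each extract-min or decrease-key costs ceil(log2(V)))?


Dijkstra with a binary heap: each vertex is extracted once, each edge may relax once.
Each heap operation costs O(log V).
V + E = 28 + 120 = 148
ceil(log2(28)) = 5 (since 2^4 = 16 < 28 <= 32 = 2^5)
Total heap work = (V+E) * ceil(log2(V)) = 148 * 5 = 740


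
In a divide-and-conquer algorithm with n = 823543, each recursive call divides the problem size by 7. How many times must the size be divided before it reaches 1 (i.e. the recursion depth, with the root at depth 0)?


Number of divisions = log_7(823543)
Sizes: 823543 -> 117649 -> 16807 -> 2401 -> 343 -> 49 -> 7 -> 1 (7 divisions)
Recursion depth = 7


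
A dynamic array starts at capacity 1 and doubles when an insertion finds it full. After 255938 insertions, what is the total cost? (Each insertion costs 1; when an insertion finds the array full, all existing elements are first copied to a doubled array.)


Insertion cost: 255938 (one per element)
Resizes occur just before inserting elements 2, 3, 5, 9, ...
Elements copied at each resize: 1 + 2 + 4 + 8 + 16 + 32 + 64 + 128 + 256 + 512 + 1024 + 2048 + 4096 + 8192 + 16384 + 32768 + 65536 + 131072
Sum of copies = 262143 (geometric series: 2^k - 1)
Total = 255938 + 262143 = 518081


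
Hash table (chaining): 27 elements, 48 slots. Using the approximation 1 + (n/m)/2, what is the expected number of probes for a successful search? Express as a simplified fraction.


Computing expected probes:
alpha = 27/48
= 1 + alpha/2
= 1 + 27/(2*48)
= (2*48 + 27) / (2*48)
= 123/96 = 41/32


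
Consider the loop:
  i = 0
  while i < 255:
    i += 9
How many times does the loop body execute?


Starting at i = 0, each iteration adds 9.
Iterations until i >= 255:
  Iteration 1: i = 0 -> i = 9
  Iteration 2: i = 9 -> i = 18
  Iteration 3: i = 18 -> i = 27
  Iteration 4: i = 27 -> i = 36
  Iteration 5: i = 36 -> i = 45
  Iteration 6: i = 45 -> i = 54
  Iteration 7: i = 54 -> i = 63
  Iteration 8: i = 63 -> i = 72
  ... continuing ...
Total iterations = ceil(255/9) = 29


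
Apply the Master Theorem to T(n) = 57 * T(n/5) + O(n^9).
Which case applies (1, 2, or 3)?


The Master Theorem: T(n) = a*T(n/b) + O(n^c)
  a = 57, b = 5, c = 9
log_b(a) = log_5(57) ~ 2.512
Compare b^c with a: 5^9 = 1953125 > 57, so c > log_b(a).
Since c > log_b(a), Case 3 applies.
T(n) = O(n^9)
Master Theorem case = 3


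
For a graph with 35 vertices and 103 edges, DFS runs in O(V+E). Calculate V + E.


A full DFS traversal visits each vertex once and examines each edge once.
V = 35
E = 103
Sum = 35 + 103 = 138


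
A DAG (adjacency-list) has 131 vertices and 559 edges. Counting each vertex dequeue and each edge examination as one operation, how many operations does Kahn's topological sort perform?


V = 131 (vertex processing)
E = 559 (edge processing)
V + E = 131 + 559 = 690


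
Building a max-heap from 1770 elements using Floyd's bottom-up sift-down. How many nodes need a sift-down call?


In a heap of 1770 elements (0-indexed array):
  Last element index: 1769
  Parent of last element: floor((1769 - 1) / 2) = 884
  Internal nodes: indices 0 to 884
  Count = floor(1770/2) = 885


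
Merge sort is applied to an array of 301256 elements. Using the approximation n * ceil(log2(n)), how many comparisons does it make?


Merge sort divides the array into halves recursively.
Number of levels = ceil(log2(301256)) = 19
At each level, approximately n = 301256 comparisons are needed for merging.
Total comparisons ~ n * ceil(log2(n)) = 301256 * 19 = 5723864


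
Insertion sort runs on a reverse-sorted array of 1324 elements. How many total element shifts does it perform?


Sum of shifts = 1 + 2 + 3 + ... + 1323
= 1324 * 1323 / 2
= 1751652 / 2
= 875826


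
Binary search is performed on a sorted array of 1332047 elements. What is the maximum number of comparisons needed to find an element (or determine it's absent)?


Binary search halves the search space each comparison:
  Step 1: search space = 1332047 -> 666023
  Step 2: search space = 666023 -> 333011
  Step 3: search space = 333011 -> 166505
  Step 4: search space = 166505 -> 83252
  Step 5: search space = 83252 -> 41626
  Step 6: search space = 41626 -> 20813
  Step 7: search space = 20813 -> 10406
  Step 8: search space = 10406 -> 5203
  Step 9: search space = 5203 -> 2601
  Step 10: search space = 2601 -> 1300
  Step 11: search space = 1300 -> 650
  Step 12: search space = 650 -> 325
  Step 13: search space = 325 -> 162
  Step 14: search space = 162 -> 81
  Step 15: search space = 81 -> 40
  Step 16: search space = 40 -> 20
  Step 17: search space = 20 -> 10
  Step 18: search space = 10 -> 5
  Step 19: search space = 5 -> 2
  Step 20: search space = 2 -> 1
  Step 21: search space = 1 (final check)
Maximum comparisons = floor(log2(1332047)) + 1 = 20 + 1 = 21


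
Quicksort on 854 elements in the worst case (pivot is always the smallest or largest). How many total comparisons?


In the worst case, each partition step picks the worst pivot:
  Partition 1: 853 comparisons (n-1 elements to compare)
  Partition 2: 852 comparisons
  Partition 3: 851 comparisons
  Partition 4: 850 comparisons
  Partition 5: 849 comparisons
  ...
  Last partition: 0 comparisons
Total = (n-1) + (n-2) + ... + 1 + 0 = n*(n-1)/2
= 854*853/2 = 364231


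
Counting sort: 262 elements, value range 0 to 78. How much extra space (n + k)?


n = 262 (output array)
k = 79 (count array for 79 distinct values)
Extra space = 262 + 79 = 341


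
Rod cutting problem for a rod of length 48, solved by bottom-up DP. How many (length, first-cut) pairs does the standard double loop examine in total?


For each subproblem length i = 1..48, the inner loop considers i possible first cuts.
Total = 1 + 2 + ... + 48
= 48*(48+1)/2
= 48*49/2 = 1176


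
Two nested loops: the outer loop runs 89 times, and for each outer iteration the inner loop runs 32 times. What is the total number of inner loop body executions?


Outer loop: 89 iterations
Inner loop: 32 iterations per outer iteration
Total = 89 * 32 = 2848


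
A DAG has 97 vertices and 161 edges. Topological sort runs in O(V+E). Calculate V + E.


V = 97 (vertex processing)
E = 161 (edge processing)
V + E = 97 + 161 = 258


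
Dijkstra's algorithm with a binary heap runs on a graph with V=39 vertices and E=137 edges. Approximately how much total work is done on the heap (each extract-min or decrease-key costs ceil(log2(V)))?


Dijkstra with a binary heap: each vertex is extracted once, each edge may relax once.
Each heap operation costs O(log V).
V + E = 39 + 137 = 176
ceil(log2(39)) = 6 (since 2^5 = 32 < 39 <= 64 = 2^6)
Total heap work = (V+E) * ceil(log2(V)) = 176 * 6 = 1056


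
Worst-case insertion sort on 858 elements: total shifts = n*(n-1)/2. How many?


Sum of shifts = 1 + 2 + 3 + ... + 857
= 858 * 857 / 2
= 735306 / 2
= 367653


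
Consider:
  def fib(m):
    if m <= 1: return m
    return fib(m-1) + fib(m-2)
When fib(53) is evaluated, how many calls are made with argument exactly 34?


Let N(m) = number of times fib(m) is called while evaluating fib(53).
N(53) = 1 (the initial call).
N(52) = 1 (only fib(53) calls it).
For 1 <= m <= 51: fib(m) is called by fib(m+1) and fib(m+2), so
  N(m) = N(m+1) + N(m+2).
fib(0) is called only by fib(2), so N(0) = N(2).
Walk down from m=53:
  N(53)=1, N(52)=1, N(51)=2, N(50)=3, N(49)=5, N(48)=8, N(47)=13, N(46)=21, N(45)=34, N(44)=55, N(43)=89, N(42)=144, N(41)=233, N(40)=377, N(39)=610, N(38)=987, N(37)=1597, N(36)=2584, N(35)=4181, N(34)=6765
N(34) = 6765


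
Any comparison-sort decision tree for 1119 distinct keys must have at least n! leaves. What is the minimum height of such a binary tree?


A binary decision tree of height h has at most 2^h leaves and needs at least n! of them, so h >= ceil(log2(n!)).
1119! is far too large to multiply out, so use Stirling's series:
  ln(n!) ~ n ln n - n + (1/2) ln(2 pi n) + 1/(12n)  (error below 1/(360 n^3), negligible here)
  ln(1119) = 7.0201907
  n ln n = 1119 * 7.0201907 = 7855.5934
  (1/2) ln(2 pi * 1119) = (1/2) ln(7030.8844) = 4.4290
  1/(12*1119) = 0.0001
  ln(1119!) ~ 7855.5934 - 1119 + 4.4290 + 0.0001 = 6741.0225
Convert to base 2: log2(1119!) = 6741.0225 / ln 2 = 6741.0225 / 0.69314718 = 9725.2397
ceil(9725.2397) = 9726


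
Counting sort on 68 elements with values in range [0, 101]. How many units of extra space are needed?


Output array size: 68 (to store sorted result)
Count array size: 102 (one slot per possible value, range 0 to 101)
Total extra space = 68 + 102 = 170


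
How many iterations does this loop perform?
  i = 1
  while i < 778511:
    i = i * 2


The loop variable doubles each iteration:
i = 1 -> 2 -> 4 -> 8 -> 16 -> 32 -> 64 -> 128 -> 256 -> 512 -> 1024 -> 2048 -> 4096 -> 8192 -> 16384 -> 32768 -> 65536 -> 131072 -> 262144 -> 524288 -> 1048576 (stop, 1048576 >= 778511)
Number of doublings = ceil(log2(778511)) = 20


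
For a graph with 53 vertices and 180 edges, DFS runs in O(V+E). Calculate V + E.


A full DFS traversal visits each vertex once and examines each edge once.
V = 53
E = 180
Sum = 53 + 180 = 233


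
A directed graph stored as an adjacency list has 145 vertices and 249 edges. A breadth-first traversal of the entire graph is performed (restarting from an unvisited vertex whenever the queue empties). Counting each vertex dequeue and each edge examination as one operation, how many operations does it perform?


A full BFS traversal dequeues each vertex once and examines each edge once.
Vertex visits: 145
Edge visits: 249
V + E = 145 + 249 = 394


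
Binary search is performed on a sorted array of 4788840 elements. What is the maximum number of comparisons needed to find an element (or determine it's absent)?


Binary search halves the search space each comparison:
  Step 1: search space = 4788840 -> 2394420
  Step 2: search space = 2394420 -> 1197210
  Step 3: search space = 1197210 -> 598605
  Step 4: search space = 598605 -> 299302
  Step 5: search space = 299302 -> 149651
  Step 6: search space = 149651 -> 74825
  Step 7: search space = 74825 -> 37412
  Step 8: search space = 37412 -> 18706
  Step 9: search space = 18706 -> 9353
  Step 10: search space = 9353 -> 4676
  Step 11: search space = 4676 -> 2338
  Step 12: search space = 2338 -> 1169
  Step 13: search space = 1169 -> 584
  Step 14: search space = 584 -> 292
  Step 15: search space = 292 -> 146
  Step 16: search space = 146 -> 73
  Step 17: search space = 73 -> 36
  Step 18: search space = 36 -> 18
  Step 19: search space = 18 -> 9
  Step 20: search space = 9 -> 4
  Step 21: search space = 4 -> 2
  Step 22: search space = 2 -> 1
  Step 23: search space = 1 (final check)
Maximum comparisons = floor(log2(4788840)) + 1 = 22 + 1 = 23


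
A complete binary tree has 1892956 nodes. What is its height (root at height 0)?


In a complete binary tree, level k holds nodes 2^k .. 2^(k+1)-1 (1-indexed).
Height = floor(log2(n)) = floor(log2(1892956)) = 20
Check: 2^20 = 1048576 <= 1892956 < 2097152 = 2^21


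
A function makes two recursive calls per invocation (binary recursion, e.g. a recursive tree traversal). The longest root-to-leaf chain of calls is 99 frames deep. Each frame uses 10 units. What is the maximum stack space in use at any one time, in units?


Binary recursion: the two calls run one after the other, so only one root-to-leaf chain of frames is on the stack at a time.
Maximum depth (longest chain) = 99 frames
Each frame = 10 units
Max stack space = 99 * 10 = 990


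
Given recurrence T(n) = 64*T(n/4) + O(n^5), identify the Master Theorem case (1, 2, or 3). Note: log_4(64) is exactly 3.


Master Theorem parameters: a=64, b=4, c=5
log_b(a) = 3
Compare b^c with a: 4^5 = 1024 > 64, so c > log_b(a).
Comparing c=5 vs log_b(a)=3:
5 > 3 => Case 3
Result: T(n) = O(n^5)
Master Theorem case = 3


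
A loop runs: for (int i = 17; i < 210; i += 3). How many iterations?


Loop starts at i = 17, increments by 3, stops when i >= 210.
Number of iterations = ceil((210 - 17) / 3)
= ceil(193 / 3)
= 65


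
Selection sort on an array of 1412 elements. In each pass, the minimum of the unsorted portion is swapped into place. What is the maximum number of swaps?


Selection sort performs one swap per pass:
  Pass 1: find min in positions 0 to 1411, swap with position 0
  Pass 2: find min in positions 1 to 1411, swap with position 1
  Pass 3: find min in positions 2 to 1411, swap with position 2
  Pass 4: find min in positions 3 to 1411, swap with position 3
  Pass 5: find min in positions 4 to 1411, swap with position 4
  ... (1406 more passes)
Total passes (and swaps) = n - 1 = 1412 - 1 = 1411


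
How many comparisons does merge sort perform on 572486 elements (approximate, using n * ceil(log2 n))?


Recursion depth: ceil(log2(572486)) = 20
Each recursion level merges n = 572486 elements
Total = 572486 * 20 = 11449720


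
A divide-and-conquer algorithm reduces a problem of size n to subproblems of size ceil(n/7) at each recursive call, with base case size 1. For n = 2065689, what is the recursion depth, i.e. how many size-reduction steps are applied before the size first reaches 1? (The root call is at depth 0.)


Each step divides the size by 7 (rounding up); after k steps the size is ceil(n/7^k), which equals 1 exactly when 7^k >= n.
So the depth is the smallest k with 7^k >= 2065689, i.e. ceil(log_7(2065689)).
7^7 = 823543 < 2065689 <= 5764801 = 7^8
Recursion depth = 8


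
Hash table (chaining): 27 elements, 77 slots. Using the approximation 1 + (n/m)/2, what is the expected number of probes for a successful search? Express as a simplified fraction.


Computing expected probes:
alpha = 27/77
= 1 + alpha/2
= 1 + 27/(2*77)
= (2*77 + 27) / (2*77)
= 181/154


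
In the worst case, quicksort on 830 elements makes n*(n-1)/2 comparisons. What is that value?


Sum of comparisons per partition:
829 + 828 + ... + 1 + 0
= 830 * (830 - 1) / 2
= 830 * 829 / 2
= 344035


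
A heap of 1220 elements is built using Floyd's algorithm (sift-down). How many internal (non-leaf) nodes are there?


Leaf nodes occupy roughly half the array.
Sift-down is called for each internal node, starting from the last one.
Internal nodes = floor(n/2) = floor(1220/2) = 610


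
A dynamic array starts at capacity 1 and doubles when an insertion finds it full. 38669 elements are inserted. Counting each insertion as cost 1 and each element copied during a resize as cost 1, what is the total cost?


n = 38669
Insertion costs: 38669
Resizes copy 1, 2, 4, ... up to the largest power of 2 that is <= n-1 = 38668, i.e. 32768.
Copy costs = 1 + 2 + 4 + 8 + 16 + 32 + 64 + 128 + 256 + 512 + 1024 + 2048 + 4096 + 8192 + 16384 + 32768 = 65535
Total = 38669 + 65535 = 104204


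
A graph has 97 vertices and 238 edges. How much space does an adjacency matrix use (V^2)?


Adjacency matrix: V x V grid of entries
Space = V^2 = 97^2 = 97 * 97 = 9409


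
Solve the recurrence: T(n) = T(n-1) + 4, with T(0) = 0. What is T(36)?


Unrolling the recurrence:
T(36) = T(35) + 4
       = T(34) + 4 + 4
       = T(33) + 4*3
       ...
       = T(0) + 4*36
       = 0 + 144 = 144


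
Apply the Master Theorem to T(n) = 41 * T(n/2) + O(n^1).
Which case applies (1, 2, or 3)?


The Master Theorem: T(n) = a*T(n/b) + O(n^c)
  a = 41, b = 2, c = 1
log_b(a) = log_2(41) ~ 5.358
Compare b^c with a: 2^1 = 2 < 41, so c < log_b(a).
Since c < log_b(a), Case 1 applies.
T(n) = O(n^(log_2 41)) ~ O(n^5.358)
Master Theorem case = 1


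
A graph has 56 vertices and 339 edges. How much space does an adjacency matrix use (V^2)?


Adjacency matrix: V x V grid of entries
Space = V^2 = 56^2 = 56 * 56 = 3136


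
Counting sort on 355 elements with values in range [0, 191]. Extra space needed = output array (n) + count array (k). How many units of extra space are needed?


Output array size: 355 (to store sorted result)
Count array size: 192 (one slot per possible value, range 0 to 191)
Total extra space = 355 + 192 = 547


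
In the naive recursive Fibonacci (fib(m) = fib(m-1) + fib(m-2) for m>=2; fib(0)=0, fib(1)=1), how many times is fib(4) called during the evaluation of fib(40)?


Let N(m) = number of times fib(m) is called while evaluating fib(40).
N(40) = 1 (the initial call).
N(39) = 1 (only fib(40) calls it).
For 1 <= m <= 38: fib(m) is called by fib(m+1) and fib(m+2), so
  N(m) = N(m+1) + N(m+2).
fib(0) is called only by fib(2), so N(0) = N(2).
Walk down from m=40:
  N(40)=1, N(39)=1, N(38)=2, N(37)=3, N(36)=5, N(35)=8, N(34)=13, N(33)=21, N(32)=34, N(31)=55, N(30)=89, N(29)=144, N(28)=233, N(27)=377, N(26)=610, N(25)=987, N(24)=1597, N(23)=2584, N(22)=4181, N(21)=6765, N(20)=10946, N(19)=17711, N(18)=28657, N(17)=46368, N(16)=75025, N(15)=121393, N(14)=196418, N(13)=317811, N(12)=514229, N(11)=832040, N(10)=1346269, N(9)=2178309, N(8)=3524578, N(7)=5702887, N(6)=9227465, N(5)=14930352, N(4)=24157817
N(4) = 24157817


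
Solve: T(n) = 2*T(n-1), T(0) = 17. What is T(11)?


Unrolling:
T(11) = 2*T(10) = 2^2*T(9) = ... = 2^11*T(0)
= 2^11 * 17
= 2048 * 17 = 34816


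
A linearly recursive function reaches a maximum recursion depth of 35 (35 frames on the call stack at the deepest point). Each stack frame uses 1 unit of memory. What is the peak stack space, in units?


Maximum recursion depth = 35 frames
Memory per frame = 1 unit
Total stack space = depth * frame_size
= 35 * 1 = 35


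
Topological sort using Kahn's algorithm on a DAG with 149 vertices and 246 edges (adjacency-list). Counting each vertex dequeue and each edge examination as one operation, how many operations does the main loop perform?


Kahn's algorithm:
  1. Compute in-degrees: O(V + E)
  2. Process queue: each vertex dequeued once (O(V))
     each edge examined once (O(E))
Total = V + E = 149 + 246 = 395


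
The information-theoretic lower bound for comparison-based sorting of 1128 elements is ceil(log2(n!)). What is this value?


A binary decision tree of height h has at most 2^h leaves and needs at least n! of them, so h >= ceil(log2(n!)).
1128! is far too large to multiply out, so use Stirling's series:
  ln(n!) ~ n ln n - n + (1/2) ln(2 pi n) + 1/(12n)  (error below 1/(360 n^3), negligible here)
  ln(1128) = 7.0282014
  n ln n = 1128 * 7.0282014 = 7927.8112
  (1/2) ln(2 pi * 1128) = (1/2) ln(7087.4330) = 4.4330
  1/(12*1128) = 0.0001
  ln(1128!) ~ 7927.8112 - 1128 + 4.4330 + 0.0001 = 6804.2443
Convert to base 2: log2(1128!) = 6804.2443 / ln 2 = 6804.2443 / 0.69314718 = 9816.4495
ceil(9816.4495) = 9817


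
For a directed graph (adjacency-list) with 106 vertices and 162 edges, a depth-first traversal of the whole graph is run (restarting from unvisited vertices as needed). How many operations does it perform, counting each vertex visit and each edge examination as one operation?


A full DFS traversal visits each vertex once and examines each edge once.
V = 106
E = 162
Sum = 106 + 162 = 268


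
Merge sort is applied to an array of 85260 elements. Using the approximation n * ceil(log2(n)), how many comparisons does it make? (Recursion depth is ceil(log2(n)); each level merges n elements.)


Merge sort divides the array into halves recursively.
Number of levels = ceil(log2(85260)) = 17
At each level, approximately n = 85260 comparisons are needed for merging.
Total comparisons ~ n * ceil(log2(n)) = 85260 * 17 = 1449420


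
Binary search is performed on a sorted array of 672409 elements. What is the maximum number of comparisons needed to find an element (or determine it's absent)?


Binary search halves the search space each comparison:
  Step 1: search space = 672409 -> 336204
  Step 2: search space = 336204 -> 168102
  Step 3: search space = 168102 -> 84051
  Step 4: search space = 84051 -> 42025
  Step 5: search space = 42025 -> 21012
  Step 6: search space = 21012 -> 10506
  Step 7: search space = 10506 -> 5253
  Step 8: search space = 5253 -> 2626
  Step 9: search space = 2626 -> 1313
  Step 10: search space = 1313 -> 656
  Step 11: search space = 656 -> 328
  Step 12: search space = 328 -> 164
  Step 13: search space = 164 -> 82
  Step 14: search space = 82 -> 41
  Step 15: search space = 41 -> 20
  Step 16: search space = 20 -> 10
  Step 17: search space = 10 -> 5
  Step 18: search space = 5 -> 2
  Step 19: search space = 2 -> 1
  Step 20: search space = 1 (final check)
Maximum comparisons = floor(log2(672409)) + 1 = 19 + 1 = 20


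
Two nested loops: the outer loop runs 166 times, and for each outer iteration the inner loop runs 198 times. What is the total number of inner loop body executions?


Outer loop: 166 iterations
Inner loop: 198 iterations per outer iteration
Total = 166 * 198 = 32868


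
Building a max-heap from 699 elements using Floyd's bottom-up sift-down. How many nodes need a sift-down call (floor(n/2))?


In a heap of 699 elements (0-indexed array):
  Last element index: 698
  Parent of last element: floor((698 - 1) / 2) = 348
  Internal nodes: indices 0 to 348
  Count = floor(699/2) = 349


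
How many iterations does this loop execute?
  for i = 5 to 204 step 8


The loop variable i takes values starting at 5 and increments by 8 each iteration.
Sequence: i = 5, 13, 21, 29, 37, 45, 53, 61, 69, ...
The upper bound 204 is inclusive, so the count is floor((last - first) / step) + 1:
floor((204 - 5) / 8) + 1 = floor(199/8) + 1 = 24 + 1 = 25


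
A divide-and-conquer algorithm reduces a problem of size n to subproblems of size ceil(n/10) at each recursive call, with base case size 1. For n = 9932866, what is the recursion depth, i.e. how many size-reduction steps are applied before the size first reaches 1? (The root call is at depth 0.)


Each step divides the size by 10 (rounding up); after k steps the size is ceil(n/10^k), which equals 1 exactly when 10^k >= n.
So the depth is the smallest k with 10^k >= 9932866, i.e. ceil(log_10(9932866)).
10^6 = 1000000 < 9932866 <= 10000000 = 10^7
Recursion depth = 7


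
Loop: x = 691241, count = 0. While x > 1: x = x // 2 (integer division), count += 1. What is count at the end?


The variable x halves each step:
x = 691241 -> 345620 -> 172810 -> 86405 -> 43202 -> 21601 -> 10800 -> 5400 -> 2700 -> 1350 -> 675 -> 337 -> 168 -> 84 -> 42 -> 21 -> 10 -> 5 -> 2 -> 1
Number of halvings = floor(log2(691241)) = 19


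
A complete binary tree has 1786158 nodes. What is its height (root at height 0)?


In a complete binary tree, level k holds nodes 2^k .. 2^(k+1)-1 (1-indexed).
Height = floor(log2(n)) = floor(log2(1786158)) = 20
Check: 2^20 = 1048576 <= 1786158 < 2097152 = 2^21


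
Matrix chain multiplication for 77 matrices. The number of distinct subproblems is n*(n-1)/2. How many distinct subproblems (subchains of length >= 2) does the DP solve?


Subproblems are indexed by (i, j) where i < j.
Number of such pairs = n*(n-1)/2
= 77 * 76 / 2
= 2926


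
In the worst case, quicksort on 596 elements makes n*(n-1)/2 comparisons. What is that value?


Sum of comparisons per partition:
595 + 594 + ... + 1 + 0
= 596 * (596 - 1) / 2
= 596 * 595 / 2
= 177310


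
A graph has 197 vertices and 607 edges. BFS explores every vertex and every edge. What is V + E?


A full BFS traversal dequeues each vertex once and examines each edge once.
Vertex visits: 197
Edge visits: 607
V + E = 197 + 607 = 804


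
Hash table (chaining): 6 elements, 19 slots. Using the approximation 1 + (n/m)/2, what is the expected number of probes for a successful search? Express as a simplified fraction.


Computing expected probes:
alpha = 6/19
= 1 + alpha/2
= 1 + 6/(2*19)
= (2*19 + 6) / (2*19)
= 44/38 = 22/19


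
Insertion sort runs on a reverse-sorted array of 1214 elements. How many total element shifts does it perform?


Sum of shifts = 1 + 2 + 3 + ... + 1213
= 1214 * 1213 / 2
= 1472582 / 2
= 736291


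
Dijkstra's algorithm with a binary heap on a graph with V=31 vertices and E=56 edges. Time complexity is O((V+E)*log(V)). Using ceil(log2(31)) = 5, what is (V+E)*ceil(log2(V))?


Dijkstra with a binary heap: each vertex is extracted once, each edge may relax once.
Each heap operation costs O(log V).
V + E = 31 + 56 = 87
ceil(log2(31)) = 5 (since 2^4 = 16 < 31 <= 32 = 2^5)
Total heap work = (V+E) * ceil(log2(V)) = 87 * 5 = 435


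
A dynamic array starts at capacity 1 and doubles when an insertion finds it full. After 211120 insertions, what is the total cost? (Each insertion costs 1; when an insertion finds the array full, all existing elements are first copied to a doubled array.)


Insertion cost: 211120 (one per element)
Resizes occur just before inserting elements 2, 3, 5, 9, ...
Elements copied at each resize: 1 + 2 + 4 + 8 + 16 + 32 + 64 + 128 + 256 + 512 + 1024 + 2048 + 4096 + 8192 + 16384 + 32768 + 65536 + 131072
Sum of copies = 262143 (geometric series: 2^k - 1)
Total = 211120 + 262143 = 473263


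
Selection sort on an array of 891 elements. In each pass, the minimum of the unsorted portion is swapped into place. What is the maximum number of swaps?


Selection sort performs one swap per pass:
  Pass 1: find min in positions 0 to 890, swap with position 0
  Pass 2: find min in positions 1 to 890, swap with position 1
  Pass 3: find min in positions 2 to 890, swap with position 2
  Pass 4: find min in positions 3 to 890, swap with position 3
  Pass 5: find min in positions 4 to 890, swap with position 4
  ... (885 more passes)
Total passes (and swaps) = n - 1 = 891 - 1 = 890


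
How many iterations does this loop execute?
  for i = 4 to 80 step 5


The loop variable i takes values starting at 4 and increments by 5 each iteration.
Sequence: i = 4, 9, 14, 19, 24, 29, 34, 39, 44, ...
The upper bound 80 is inclusive, so the count is floor((last - first) / step) + 1:
floor((80 - 4) / 5) + 1 = floor(76/5) + 1 = 15 + 1 = 16


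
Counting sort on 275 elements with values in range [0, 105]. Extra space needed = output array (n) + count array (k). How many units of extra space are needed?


Output array size: 275 (to store sorted result)
Count array size: 106 (one slot per possible value, range 0 to 105)
Total extra space = 275 + 106 = 381


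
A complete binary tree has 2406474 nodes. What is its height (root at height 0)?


In a complete binary tree, level k holds nodes 2^k .. 2^(k+1)-1 (1-indexed).
Height = floor(log2(n)) = floor(log2(2406474)) = 21
Check: 2^21 = 2097152 <= 2406474 < 4194304 = 2^22
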